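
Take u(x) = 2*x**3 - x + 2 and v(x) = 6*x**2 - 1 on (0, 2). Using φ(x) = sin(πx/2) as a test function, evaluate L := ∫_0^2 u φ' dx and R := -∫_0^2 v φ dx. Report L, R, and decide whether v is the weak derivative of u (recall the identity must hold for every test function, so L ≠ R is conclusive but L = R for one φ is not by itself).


LHS = -44/π + 192/π^3, RHS = -44/π + 192/π^3. Yes, v = u' weakly.

u(x) = 2*x**3 - x + 2, classical derivative u'(x) = 6*x**2 - 1.
φ(x) = sin(πx/2), so φ'(x) = π*cos(π*x/2)/2.
Note φ(0) = φ(2) = 0, so the boundary term u·φ vanishes.
LHS = ∫_0^2 u(x) φ'(x) dx = ∫_0^2 (π*x^3*cos(π*x/2) - π*x*cos(π*x/2)/2 + π*cos(π*x/2)) dx. Term by term:
  ∫_0^2 π*cos(π*x/2) dx = 0;  ∫_0^2 π*x^3*cos(π*x/2) dx = -48/π + 192/π^3;  ∫_0^2 -π*x*cos(π*x/2)/2 dx = 4/π.
Sum: 0 + -48/π + 192/π^3 + 4/π = -44/π + 192/π^3.
So LHS = -44/π + 192/π^3.
∫_0^2 v(x) φ(x) dx = ∫_0^2 (6*x^2*sin(π*x/2) - sin(π*x/2)) dx. Term by term:
  ∫_0^2 -sin(π*x/2) dx = -4/π;  ∫_0^2 6*x^2*sin(π*x/2) dx = -192/π^3 + 48/π.
Sum: -4/π + -192/π^3 + 48/π = -192/π^3 + 44/π.
So RHS = -∫_0^2 v(x) φ(x) dx = -44/π + 192/π^3.
LHS = RHS, so the identity holds for this test φ.
Moreover u is smooth here and v(x) = u'(x) = 6*x**2 - 1 pointwise, so the identity holds for every test function. Hence v is the weak derivative of u.


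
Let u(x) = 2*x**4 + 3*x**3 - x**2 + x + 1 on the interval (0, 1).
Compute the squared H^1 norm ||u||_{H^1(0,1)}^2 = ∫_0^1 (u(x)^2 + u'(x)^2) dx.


||u||_{H^1}^2 = 6485/126

The H^1 norm (squared) on an interval (0, L) is
  ||u||_{H^1}^2 = ∫_0^L u(x)^2 dx + ∫_0^L u'(x)^2 dx.
Compute u'(x) = 8*x**3 + 9*x**2 - 2*x + 1.
Then u(x)^2 = 4*x**8 + 12*x**7 + 5*x**6 - 2*x**5 + 11*x**4 + 4*x**3 - x**2 + 2*x + 1 and u'(x)^2 = 64*x**6 + 144*x**5 + 49*x**4 - 20*x**3 + 22*x**2 - 4*x + 1.
Integrate each monomial from 0 to 1 using ∫_0^1 c·x^n dx = c·1^(n+1)/(n+1):
  ∫_0^1 u(x)^2 dx = ∫_0^1 (4*x^8 + 12*x^7 + 5*x^6 - 2*x^5 + 11*x^4 + 4*x^3 - x^2 + 2*x + 1) dx. Term by term:
    ∫_0^1 4*x^8 dx = 4/9;  ∫_0^1 12*x^7 dx = 3/2;  ∫_0^1 5*x^6 dx = 5/7;
    ∫_0^1 -2*x^5 dx = -1/3;  ∫_0^1 11*x^4 dx = 11/5;  ∫_0^1 4*x^3 dx = 1;
    ∫_0^1 -x^2 dx = -1/3;  ∫_0^1 2*x dx = 1;  ∫_0^1 1 dx = 1.
  Sum: 4/9 + 3/2 + 5/7 − 1/3 + 11/5 + 1 − 1/3 + 1 + 1 = 4531/630.
  ∫_0^1 u'(x)^2 dx = ∫_0^1 (64*x^6 + 144*x^5 + 49*x^4 - 20*x^3 + 22*x^2 - 4*x + 1) dx. Term by term:
    ∫_0^1 64*x^6 dx = 64/7;  ∫_0^1 144*x^5 dx = 24;  ∫_0^1 49*x^4 dx = 49/5;
    ∫_0^1 -20*x^3 dx = -5;  ∫_0^1 22*x^2 dx = 22/3;  ∫_0^1 -4*x dx = -2;
    ∫_0^1 1 dx = 1.
  Sum: 64/7 + 24 + 49/5 − 5 + 22/3 − 2 + 1 = 4649/105.
Adding: ||u||_{H^1}^2 = 4531/630 + 4649/105 = 6485/126.


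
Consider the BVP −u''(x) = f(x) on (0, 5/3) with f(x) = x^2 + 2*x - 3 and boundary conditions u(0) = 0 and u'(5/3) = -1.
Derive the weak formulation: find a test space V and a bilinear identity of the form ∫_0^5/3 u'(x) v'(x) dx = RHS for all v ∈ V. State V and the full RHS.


V = {v ∈ H^1(0, 5/3) : v(0) = 0} (test functions vanish at x = 0 where u is specified); weak form: ∫_0^5/3 u'v' dx = ∫_0^5/3 (x^2 + 2*x - 3) v dx − v(5/3) for all v ∈ V.

Multiply both sides by a test function v and integrate from 0 to 5/3:
  ∫_0^5/3 −u''(x) v(x) dx = ∫_0^5/3 f(x) v(x) dx.
Integrate the LHS by parts once:
  ∫_0^5/3 −u'' v dx = −[u'(x) v(x)]_0^5/3 + ∫_0^5/3 u'(x) v'(x) dx.
Thus ∫_0^5/3 u'(x) v'(x) dx = ∫_0^5/3 f(x) v(x) dx + [u'(x) v(x)]_0^5/3.
Choose V so that boundary terms are either known or forced to vanish.
Mixed BC: u(0) = 0 (Dirichlet) and u'(5/3) = -1 (Neumann). Define V = {v ∈ H^1(0, 5/3) : v(0) = 0}. Then [u' v]_0^5/3 = u'(5/3)·v(5/3) − u'(0)·0 = − v(5/3).
Weak formulation: find u (satisfying any essential BC) such that ∫_0^5/3 u'(x) v'(x) dx = ∫_0^5/3 f v dx − v(5/3) for all v ∈ V (Dirichlet at 0 absorbed into V; Neumann datum at x = 5/3 contributes the boundary term).
Substituting f(x) = x^2 + 2*x - 3, the right-hand side is ∫_0^5/3 (x^2 + 2*x - 3) v dx − v(5/3).


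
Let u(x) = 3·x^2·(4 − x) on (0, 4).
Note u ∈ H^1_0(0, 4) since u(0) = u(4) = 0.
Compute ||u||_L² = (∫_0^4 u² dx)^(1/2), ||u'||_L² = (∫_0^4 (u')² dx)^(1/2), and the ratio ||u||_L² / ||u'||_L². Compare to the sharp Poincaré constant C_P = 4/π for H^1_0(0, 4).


||u||_L² / ||u'||_L² = 2*sqrt(14)/7 < C_P = 4/π.

u(x) = 3·x^2·(4 − x), so u'(x) = 3*x*(8 - 3*x).
u(x) = 3·x^2·(4 − x) vanishes at x = 0 and x = 4, so u ∈ H^1_0(0, 4). Differentiate via the product rule and integrate the resulting polynomials term by term.
  ∫_0^4 u² dx = ∫_0^4 (9*x^6 - 72*x^5 + 144*x^4) dx. Term by term:
    ∫_0^4 9*x^6 dx = 147456/7;  ∫_0^4 -72*x^5 dx = -49152;  ∫_0^4 144*x^4 dx = 147456/5.
  Sum: 147456/7 − 49152 + 147456/5 = 49152/35.
  ∫_0^4 (u')² dx = ∫_0^4 (81*x^4 - 432*x^3 + 576*x^2) dx. Term by term:
    ∫_0^4 81*x^4 dx = 82944/5;  ∫_0^4 -432*x^3 dx = -27648;  ∫_0^4 576*x^2 dx = 12288.
  Sum: 82944/5 − 27648 + 12288 = 6144/5.
∫_0^4 u² dx = 49152/35, so ||u||_L² = 128*sqrt(105)/35.
∫_0^4 (u')² dx = 6144/5, so ||u'||_L² = 32*sqrt(30)/5.
Ratio ||u||_L² / ||u'||_L² = 2*sqrt(14)/7.
Sharp Poincaré constant on H^1_0(0, 4) is C_P = L/π = 4/π, achieved by sin(π/4·x).
A polynomial bump cannot attain the sharp Poincaré constant (only the first sine eigenfunction does), so the ratio is strictly less than C_P, consistent with ||u||_L² ≤ C_P ||u'||_L².


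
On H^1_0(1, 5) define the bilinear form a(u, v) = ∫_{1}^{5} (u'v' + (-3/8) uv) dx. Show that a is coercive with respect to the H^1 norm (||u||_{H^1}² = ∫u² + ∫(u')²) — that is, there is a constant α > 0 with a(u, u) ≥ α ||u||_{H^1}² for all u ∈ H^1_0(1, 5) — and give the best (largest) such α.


α = (-6 + π^2)/(π^2 + 16)

Coercivity of a(·,·) on H^1_0(1, 5) means a(u, u) ≥ α ||u||_{H^1}² for every u ∈ H^1_0.
The interval has length L = 4, and Poincaré/coercivity depend only on L. Here a(u, u) = ∫(u')² + (-3/8)·∫u².
Here c = -3/8 < 0 with |c| < (π/L)² = π^2/16, so coercivity still holds. The condition a(u,u) ≥ α||u||_{H^1}² reads (1−α)∫(u')² ≥ (α−c)∫u². Any admissible α is ≤ 1 (rapidly oscillating u have ∫u²/∫(u')² → 0), and α = 1 would force 0 ≥ (1−c)∫u², impossible since c < 1; so 1−α > 0. By the sharp Poincaré inequality on H^1_0 of an interval of length L, ∫(u')² ≥ (π/L)²∫u² with equality for the first sine mode sin(π(x−x₀)/L) (x₀ the left endpoint), so the inequality holds for all u iff (1−α)(π/L)² ≥ α − c, i.e. α ≤ ((π/L)² + c)/((π/L)² + 1) = (1 + c(L/π)²)/(1 + (L/π)²). (Direct route, valid since c ≤ 0: Poincaré gives c∫u² ≥ c(L/π)²∫(u')², so a(u,u) ≥ (1 + c(L/π)²)∫(u')², while ||u||_{H^1}² ≤ (1 + (L/π)²)∫(u')²; dividing yields the same α.) With (π/L)² = π^2/16 and c = -3/8, the largest admissible constant is α = ((π/L)² + c)/((π/L)² + 1).
Simplifying, α = (-6 + π^2)/(π^2 + 16).


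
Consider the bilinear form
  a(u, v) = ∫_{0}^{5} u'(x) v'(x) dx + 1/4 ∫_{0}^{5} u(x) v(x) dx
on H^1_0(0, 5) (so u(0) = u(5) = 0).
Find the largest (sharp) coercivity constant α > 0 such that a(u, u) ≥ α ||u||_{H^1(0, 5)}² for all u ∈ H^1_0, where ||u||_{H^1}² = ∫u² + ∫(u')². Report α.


α = (25/4 + π^2)/(π^2 + 25)

Coercivity of a(·,·) on H^1_0(0, 5) means a(u, u) ≥ α ||u||_{H^1}² for every u ∈ H^1_0.
The interval has length L = 5, and Poincaré/coercivity depend only on L. Here a(u, u) = ∫(u')² + (1/4)·∫u².
Here 0 < c = 1/4 < 1. The condition a(u,u) ≥ α||u||_{H^1}² reads (1−α)∫(u')² ≥ (α−c)∫u². Any admissible α is ≤ 1 (rapidly oscillating u have ∫u²/∫(u')² → 0), and α = 1 would force 0 ≥ (1−c)∫u², impossible since c < 1; so 1−α > 0. By the sharp Poincaré inequality on H^1_0 of an interval of length L, ∫(u')² ≥ (π/L)²∫u² with equality for the first sine mode sin(π(x−x₀)/L) (x₀ the left endpoint), so the inequality holds for all u iff (1−α)(π/L)² ≥ α − c, i.e. α ≤ ((π/L)² + c)/((π/L)² + 1) = (1 + c(L/π)²)/(1 + (L/π)²). With (π/L)² = π^2/25 and c = 1/4, the largest admissible constant is α = ((π/L)² + c)/((π/L)² + 1).
Simplifying, α = (25/4 + π^2)/(π^2 + 25).


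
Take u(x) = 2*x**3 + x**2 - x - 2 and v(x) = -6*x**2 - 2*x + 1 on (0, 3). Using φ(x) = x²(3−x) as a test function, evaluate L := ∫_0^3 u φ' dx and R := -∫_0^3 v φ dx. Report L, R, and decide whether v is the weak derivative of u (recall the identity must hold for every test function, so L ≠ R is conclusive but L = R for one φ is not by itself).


LHS = -3267/20, RHS = 3267/20. No, v is not the weak derivative of u.

u(x) = 2*x**3 + x**2 - x - 2, classical derivative u'(x) = 6*x**2 + 2*x - 1.
φ(x) = x²(3−x), so φ'(x) = 3*x*(2 - x).
Note φ(0) = φ(3) = 0, so the boundary term u·φ vanishes.
LHS = ∫_0^3 u(x) φ'(x) dx = ∫_0^3 (-6*x^5 + 9*x^4 + 9*x^3 - 12*x) dx. Term by term:
  ∫_0^3 -6*x^5 dx = -729;  ∫_0^3 9*x^4 dx = 2187/5;  ∫_0^3 9*x^3 dx = 729/4;
  ∫_0^3 -12*x dx = -54.
Sum: -729 + 2187/5 + 729/4 − 54 = -3267/20.
So LHS = -3267/20.
∫_0^3 v(x) φ(x) dx = ∫_0^3 (6*x^5 - 16*x^4 - 7*x^3 + 3*x^2) dx. Term by term:
  ∫_0^3 6*x^5 dx = 729;  ∫_0^3 -16*x^4 dx = -3888/5;  ∫_0^3 -7*x^3 dx = -567/4;
  ∫_0^3 3*x^2 dx = 27.
Sum: 729 − 3888/5 − 567/4 + 27 = -3267/20.
So RHS = -∫_0^3 v(x) φ(x) dx = 3267/20.
LHS − RHS = -3267/10 ≠ 0, so the identity fails.
(For a valid weak derivative the identity must hold for EVERY test function, in particular this one. The failure shows v is NOT the weak derivative of u.)
Correct weak derivative would be u'(x) = 6*x**2 + 2*x - 1.


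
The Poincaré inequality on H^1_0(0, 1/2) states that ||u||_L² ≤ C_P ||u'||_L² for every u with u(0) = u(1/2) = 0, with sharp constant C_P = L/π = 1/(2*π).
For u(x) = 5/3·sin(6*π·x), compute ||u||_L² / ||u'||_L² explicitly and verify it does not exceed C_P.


||u||_L² / ||u'||_L² = 1/(6*π) < C_P = 1/(2*π).

u(x) = 5/3·sin(6*π·x), so u'(x) = 10*π*cos(6*π*x).
Writing u(x) = A·sin(kπx/L) with A = 5/3 and k = 3, use ∫_0^L sin²(kπx/L) dx = L/2 and ∫_0^L cos²(kπx/L) dx = L/2.
u² = 25/9·sin²(6*π·x) and (u')² = 100*π^2·cos²(6*π·x), and each of sin², cos² integrates to L/2 = 1/4 over (0, 1/2).
∫_0^1/2 u² dx = 25/36, so ||u||_L² = 5/6.
∫_0^1/2 (u')² dx = 25*π^2, so ||u'||_L² = 5*π.
Ratio ||u||_L² / ||u'||_L² = 1/(6*π).
Sharp Poincaré constant on H^1_0(0, 1/2) is C_P = L/π = 1/(2*π), achieved by sin(2*π·x).
This is the k = 3 harmonic; the ratio L/(kπ) is strictly less than C_P = L/π, consistent with the sharp inequality ||u||_L² ≤ C_P ||u'||_L².


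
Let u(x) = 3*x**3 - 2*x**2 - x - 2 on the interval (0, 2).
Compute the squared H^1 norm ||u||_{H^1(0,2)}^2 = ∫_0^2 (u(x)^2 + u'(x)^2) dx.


||u||_{H^1}^2 = 28858/105

The H^1 norm (squared) on an interval (0, L) is
  ||u||_{H^1}^2 = ∫_0^L u(x)^2 dx + ∫_0^L u'(x)^2 dx.
Compute u'(x) = 9*x**2 - 4*x - 1.
Then u(x)^2 = 9*x**6 - 12*x**5 - 2*x**4 - 8*x**3 + 9*x**2 + 4*x + 4 and u'(x)^2 = 81*x**4 - 72*x**3 - 2*x**2 + 8*x + 1.
Integrate each monomial from 0 to 2 using ∫_0^2 c·x^n dx = c·2^(n+1)/(n+1):
  ∫_0^2 u(x)^2 dx = ∫_0^2 (9*x^6 - 12*x^5 - 2*x^4 - 8*x^3 + 9*x^2 + 4*x + 4) dx. Term by term:
    ∫_0^2 9*x^6 dx = 1152/7;  ∫_0^2 -12*x^5 dx = -128;  ∫_0^2 -2*x^4 dx = -64/5;
    ∫_0^2 -8*x^3 dx = -32;  ∫_0^2 9*x^2 dx = 24;  ∫_0^2 4*x dx = 8;
    ∫_0^2 4 dx = 8.
  Sum: 1152/7 − 128 − 64/5 − 32 + 24 + 8 + 8 = 1112/35.
  ∫_0^2 u'(x)^2 dx = ∫_0^2 (81*x^4 - 72*x^3 - 2*x^2 + 8*x + 1) dx. Term by term:
    ∫_0^2 81*x^4 dx = 2592/5;  ∫_0^2 -72*x^3 dx = -288;  ∫_0^2 -2*x^2 dx = -16/3;
    ∫_0^2 8*x dx = 16;  ∫_0^2 1 dx = 2.
  Sum: 2592/5 − 288 − 16/3 + 16 + 2 = 3646/15.
Adding: ||u||_{H^1}^2 = 1112/35 + 3646/15 = 28858/105.


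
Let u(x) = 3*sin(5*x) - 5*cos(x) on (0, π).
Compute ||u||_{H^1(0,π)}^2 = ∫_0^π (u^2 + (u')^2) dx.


||u||_{H^1(0,π)}^2 = 142*π

u'(x) = 5*sin(x) + 15*cos(5*x).
Expand u² and (u')² and integrate term by term on (0, π), using: for integers n ≥ 1, ∫_0^π sin²(nx) dx = ∫_0^π cos²(nx) dx = π/2; for n ≠ n', ∫_0^π sin(nx)sin(n'x) dx = ∫_0^π cos(nx)cos(n'x) dx = 0; and by product-to-sum, ∫_0^π sin(nx)cos(n'x) dx = ½∫_0^π [sin((n+n')x) + sin((n−n')x)] dx, which is 0 when n+n' is even and 2n/(n²−n'²) when n+n' is odd (it need not vanish on (0, π)).
  u² squared terms: (-5)²·∫cos(x)² dx = 25·π/2 = 25*π/2;  (3)²·∫sin(5x)² dx = 9·π/2 = 9*π/2.
  u² cross terms: 2·(-5)·(3)·∫cos(x)·sin(5x) dx = -30·(0) = 0.
  So ∫_0^π u² dx = 25*π/2 + 9*π/2 + 0 = 17*π.
  (u')² squared terms: (5)²·∫sin(x)² dx = 25·π/2 = 25*π/2;  (15)²·∫cos(5x)² dx = 225·π/2 = 225*π/2.
  (u')² cross terms: 2·(5)·(15)·∫sin(x)·cos(5x) dx = 150·(0) = 0.
  So ∫_0^π (u')² dx = 25*π/2 + 225*π/2 + 0 = 125*π.
||u||_{H^1}^2 = (17*π) + (125*π) = 142*π.


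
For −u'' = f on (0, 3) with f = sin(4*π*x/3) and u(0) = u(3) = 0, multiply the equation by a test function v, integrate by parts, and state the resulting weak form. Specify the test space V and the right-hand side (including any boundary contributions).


V = H^1_0(0, 3) (so v(0) = v(3) = 0); weak form: ∫_0^3 u'v' dx = ∫_0^3 (sin(4*π*x/3)) v dx for all v ∈ V.

Multiply both sides by a test function v and integrate from 0 to 3:
  ∫_0^3 −u''(x) v(x) dx = ∫_0^3 f(x) v(x) dx.
Integrate the LHS by parts once:
  ∫_0^3 −u'' v dx = −[u'(x) v(x)]_0^3 + ∫_0^3 u'(x) v'(x) dx.
Thus ∫_0^3 u'(x) v'(x) dx = ∫_0^3 f(x) v(x) dx + [u'(x) v(x)]_0^3.
Choose V so that boundary terms are either known or forced to vanish.
u is Dirichlet: u(0) = u(3) = 0. Let V = H^1_0(0, 3); then v(0) = v(3) = 0, and [u' v]_0^3 = 0.
Weak formulation: find u (satisfying any essential BC) such that ∫_0^3 u'(x) v'(x) dx = ∫_0^3 f v dx for all v ∈ V.
Substituting f(x) = sin(4*π*x/3), the right-hand side is ∫_0^3 (sin(4*π*x/3)) v dx.


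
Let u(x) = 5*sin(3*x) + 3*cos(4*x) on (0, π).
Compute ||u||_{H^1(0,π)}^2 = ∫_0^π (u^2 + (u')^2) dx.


||u||_{H^1(0,π)}^2 = -3060/7 + 403*π/2

u'(x) = -12*sin(4*x) + 15*cos(3*x).
Expand u² and (u')² and integrate term by term on (0, π), using: for integers n ≥ 1, ∫_0^π sin²(nx) dx = ∫_0^π cos²(nx) dx = π/2; for n ≠ n', ∫_0^π sin(nx)sin(n'x) dx = ∫_0^π cos(nx)cos(n'x) dx = 0; and by product-to-sum, ∫_0^π sin(nx)cos(n'x) dx = ½∫_0^π [sin((n+n')x) + sin((n−n')x)] dx, which is 0 when n+n' is even and 2n/(n²−n'²) when n+n' is odd (it need not vanish on (0, π)).
  u² squared terms: (3)²·∫cos(4x)² dx = 9·π/2 = 9*π/2;  (5)²·∫sin(3x)² dx = 25·π/2 = 25*π/2.
  u² cross terms: 2·(3)·(5)·∫cos(4x)·sin(3x) dx = 30·(-6/7) = -180/7.
  So ∫_0^π u² dx = 9*π/2 + 25*π/2 − 180/7 = -180/7 + 17*π.
  (u')² squared terms: (-12)²·∫sin(4x)² dx = 144·π/2 = 72*π;  (15)²·∫cos(3x)² dx = 225·π/2 = 225*π/2.
  (u')² cross terms: 2·(-12)·(15)·∫sin(4x)·cos(3x) dx = -360·(8/7) = -2880/7.
  So ∫_0^π (u')² dx = 72*π + 225*π/2 − 2880/7 = -2880/7 + 369*π/2.
||u||_{H^1}^2 = (-180/7 + 17*π) + (-2880/7 + 369*π/2) = -3060/7 + 403*π/2.


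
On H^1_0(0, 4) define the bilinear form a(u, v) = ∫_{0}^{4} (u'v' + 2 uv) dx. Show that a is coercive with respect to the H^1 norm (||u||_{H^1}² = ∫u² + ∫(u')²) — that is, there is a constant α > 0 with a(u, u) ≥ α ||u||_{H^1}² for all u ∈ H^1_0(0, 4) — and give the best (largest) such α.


α = 1

Coercivity of a(·,·) on H^1_0(0, 4) means a(u, u) ≥ α ||u||_{H^1}² for every u ∈ H^1_0.
The interval has length L = 4, and Poincaré/coercivity depend only on L. Here a(u, u) = ∫(u')² + (2)·∫u².
Here c = 2 ≥ 1, so a(u,u) = ∫(u')² + c∫u² ≥ ∫(u')² + ∫u² = ||u||_{H^1}², i.e. α = 1 works. No larger α is possible: a(u,u) ≥ α||u||_{H^1}² means (1−α)∫(u')² ≥ (α−c)∫u², and for the modes u_n = sin(nπ(x−x₀)/L) (x₀ the left endpoint) one has ∫u_n²/∫(u_n')² = (L/(nπ))² → 0, so a(u_n,u_n)/||u_n||_{H^1}² → 1. Hence the optimal constant is α = 1.
Therefore α = 1.


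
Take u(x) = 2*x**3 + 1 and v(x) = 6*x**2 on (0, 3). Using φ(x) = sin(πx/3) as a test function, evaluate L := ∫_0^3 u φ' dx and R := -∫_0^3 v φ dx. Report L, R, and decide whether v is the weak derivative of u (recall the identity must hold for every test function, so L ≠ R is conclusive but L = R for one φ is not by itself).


LHS = -162/π + 648/π^3, RHS = -162/π + 648/π^3. Yes, v = u' weakly.

u(x) = 2*x**3 + 1, classical derivative u'(x) = 6*x**2.
φ(x) = sin(πx/3), so φ'(x) = π*cos(π*x/3)/3.
Note φ(0) = φ(3) = 0, so the boundary term u·φ vanishes.
LHS = ∫_0^3 u(x) φ'(x) dx = ∫_0^3 (2*π*x^3*cos(π*x/3)/3 + π*cos(π*x/3)/3) dx. Term by term:
  ∫_0^3 π*cos(π*x/3)/3 dx = 0;  ∫_0^3 2*π*x^3*cos(π*x/3)/3 dx = -162/π + 648/π^3.
Sum: 0 + -162/π + 648/π^3 = -162/π + 648/π^3.
So LHS = -162/π + 648/π^3.
∫_0^3 v(x) φ(x) dx = ∫_0^3 (6*x^2*sin(π*x/3)) dx. Term by term:
  ∫_0^3 6*x^2*sin(π*x/3) dx = -648/π^3 + 162/π.
So RHS = -∫_0^3 v(x) φ(x) dx = -162/π + 648/π^3.
LHS = RHS, so the identity holds for this test φ.
Moreover u is smooth here and v(x) = u'(x) = 6*x**2 pointwise, so the identity holds for every test function. Hence v is the weak derivative of u.


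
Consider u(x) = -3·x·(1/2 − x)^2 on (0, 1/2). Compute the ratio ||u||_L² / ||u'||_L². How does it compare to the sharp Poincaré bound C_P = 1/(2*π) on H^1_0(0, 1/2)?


||u||_L² / ||u'||_L² = sqrt(14)/28 < C_P = 1/(2*π).

u(x) = -3·x·(1/2 − x)^2, so u'(x) = -9*x^2 + 6*x - 3/4.
u(x) = -3·x·(1/2 − x)^2 vanishes at x = 0 and x = 1/2, so u ∈ H^1_0(0, 1/2). Differentiate via the product rule and integrate the resulting polynomials term by term.
  ∫_0^1/2 u² dx = ∫_0^1/2 (9*x^6 - 18*x^5 + 27*x^4/2 - 9*x^3/2 + 9*x^2/16) dx. Term by term:
    ∫_0^1/2 9*x^6 dx = 9/896;  ∫_0^1/2 -18*x^5 dx = -3/64;  ∫_0^1/2 27*x^4/2 dx = 27/320;
    ∫_0^1/2 -9*x^3/2 dx = -9/128;  ∫_0^1/2 9*x^2/16 dx = 3/128.
  Sum: 9/896 − 3/64 + 27/320 − 9/128 + 3/128 = 3/4480.
  ∫_0^1/2 (u')² dx = ∫_0^1/2 (81*x^4 - 108*x^3 + 99*x^2/2 - 9*x + 9/16) dx. Term by term:
    ∫_0^1/2 81*x^4 dx = 81/160;  ∫_0^1/2 -108*x^3 dx = -27/16;  ∫_0^1/2 99*x^2/2 dx = 33/16;
    ∫_0^1/2 -9*x dx = -9/8;  ∫_0^1/2 9/16 dx = 9/32.
  Sum: 81/160 − 27/16 + 33/16 − 9/8 + 9/32 = 3/80.
∫_0^1/2 u² dx = 3/4480, so ||u||_L² = sqrt(210)/560.
∫_0^1/2 (u')² dx = 3/80, so ||u'||_L² = sqrt(15)/20.
Ratio ||u||_L² / ||u'||_L² = sqrt(14)/28.
Sharp Poincaré constant on H^1_0(0, 1/2) is C_P = L/π = 1/(2*π), achieved by sin(2*π·x).
A polynomial bump cannot attain the sharp Poincaré constant (only the first sine eigenfunction does), so the ratio is strictly less than C_P, consistent with ||u||_L² ≤ C_P ||u'||_L².


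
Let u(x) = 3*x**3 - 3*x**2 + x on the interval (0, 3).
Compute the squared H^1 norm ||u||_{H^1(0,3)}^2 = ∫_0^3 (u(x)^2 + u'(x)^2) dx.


||u||_{H^1}^2 = 239817/70

The H^1 norm (squared) on an interval (0, L) is
  ||u||_{H^1}^2 = ∫_0^L u(x)^2 dx + ∫_0^L u'(x)^2 dx.
Compute u'(x) = 9*x**2 - 6*x + 1.
Then u(x)^2 = 9*x**6 - 18*x**5 + 15*x**4 - 6*x**3 + x**2 and u'(x)^2 = 81*x**4 - 108*x**3 + 54*x**2 - 12*x + 1.
Integrate each monomial from 0 to 3 using ∫_0^3 c·x^n dx = c·3^(n+1)/(n+1):
  ∫_0^3 u(x)^2 dx = ∫_0^3 (9*x^6 - 18*x^5 + 15*x^4 - 6*x^3 + x^2) dx. Term by term:
    ∫_0^3 9*x^6 dx = 19683/7;  ∫_0^3 -18*x^5 dx = -2187;  ∫_0^3 15*x^4 dx = 729;
    ∫_0^3 -6*x^3 dx = -243/2;  ∫_0^3 x^2 dx = 9.
  Sum: 19683/7 − 2187 + 729 − 243/2 + 9 = 17379/14.
  ∫_0^3 u'(x)^2 dx = ∫_0^3 (81*x^4 - 108*x^3 + 54*x^2 - 12*x + 1) dx. Term by term:
    ∫_0^3 81*x^4 dx = 19683/5;  ∫_0^3 -108*x^3 dx = -2187;  ∫_0^3 54*x^2 dx = 486;
    ∫_0^3 -12*x dx = -54;  ∫_0^3 1 dx = 3.
  Sum: 19683/5 − 2187 + 486 − 54 + 3 = 10923/5.
Adding: ||u||_{H^1}^2 = 17379/14 + 10923/5 = 239817/70.


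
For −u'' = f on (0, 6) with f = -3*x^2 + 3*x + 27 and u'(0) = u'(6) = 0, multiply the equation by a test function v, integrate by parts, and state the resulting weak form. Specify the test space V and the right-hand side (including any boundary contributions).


V = H^1(0, 6) (no boundary constraint on v; u is determined up to an additive constant); weak form: ∫_0^6 u'v' dx = ∫_0^6 (-3*x^2 + 3*x + 27) v dx for all v ∈ V.

Multiply both sides by a test function v and integrate from 0 to 6:
  ∫_0^6 −u''(x) v(x) dx = ∫_0^6 f(x) v(x) dx.
Integrate the LHS by parts once:
  ∫_0^6 −u'' v dx = −[u'(x) v(x)]_0^6 + ∫_0^6 u'(x) v'(x) dx.
Thus ∫_0^6 u'(x) v'(x) dx = ∫_0^6 f(x) v(x) dx + [u'(x) v(x)]_0^6.
Choose V so that boundary terms are either known or forced to vanish.
u has homogeneous Neumann: u'(0) = u'(6) = 0. So [u' v]_0^6 = 0·v(6) − 0·v(0) = 0 for any v; take V = H^1(0, 6).
Weak formulation: find u (satisfying any essential BC) such that ∫_0^6 u'(x) v'(x) dx = ∫_0^6 f v dx for all v ∈ V (homogeneous Neumann, so boundary terms vanish).
Substituting f(x) = -3*x^2 + 3*x + 27, the right-hand side is ∫_0^6 (-3*x^2 + 3*x + 27) v dx.
Compatibility check (pure Neumann): taking v ≡ 1 ∈ V gives 0 = ∫_0^6 f dx + (0) − (0), i.e. ∫_0^6 f dx must equal u'(0) − u'(6) = 0. Indeed ∫_0^6 (-3*x^2 + 3*x + 27) dx = 0, so the data are compatible. The solution is then unique only up to an additive constant (fix it e.g. by requiring ∫_0^6 u dx = 0).


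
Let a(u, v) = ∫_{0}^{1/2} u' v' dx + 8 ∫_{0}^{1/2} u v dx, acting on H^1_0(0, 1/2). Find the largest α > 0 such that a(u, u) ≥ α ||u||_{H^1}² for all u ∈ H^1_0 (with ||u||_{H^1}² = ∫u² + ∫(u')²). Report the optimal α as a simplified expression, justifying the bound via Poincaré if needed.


α = 1

Coercivity of a(·,·) on H^1_0(0, 1/2) means a(u, u) ≥ α ||u||_{H^1}² for every u ∈ H^1_0.
The interval has length L = 1/2, and Poincaré/coercivity depend only on L. Here a(u, u) = ∫(u')² + (8)·∫u².
Here c = 8 ≥ 1, so a(u,u) = ∫(u')² + c∫u² ≥ ∫(u')² + ∫u² = ||u||_{H^1}², i.e. α = 1 works. No larger α is possible: a(u,u) ≥ α||u||_{H^1}² means (1−α)∫(u')² ≥ (α−c)∫u², and for the modes u_n = sin(nπ(x−x₀)/L) (x₀ the left endpoint) one has ∫u_n²/∫(u_n')² = (L/(nπ))² → 0, so a(u_n,u_n)/||u_n||_{H^1}² → 1. Hence the optimal constant is α = 1.
Therefore α = 1.


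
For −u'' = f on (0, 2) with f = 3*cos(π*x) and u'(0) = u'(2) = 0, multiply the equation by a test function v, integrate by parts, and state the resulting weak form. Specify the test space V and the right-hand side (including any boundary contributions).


V = H^1(0, 2) (no boundary constraint on v; u is determined up to an additive constant); weak form: ∫_0^2 u'v' dx = ∫_0^2 (3*cos(π*x)) v dx for all v ∈ V.

Multiply both sides by a test function v and integrate from 0 to 2:
  ∫_0^2 −u''(x) v(x) dx = ∫_0^2 f(x) v(x) dx.
Integrate the LHS by parts once:
  ∫_0^2 −u'' v dx = −[u'(x) v(x)]_0^2 + ∫_0^2 u'(x) v'(x) dx.
Thus ∫_0^2 u'(x) v'(x) dx = ∫_0^2 f(x) v(x) dx + [u'(x) v(x)]_0^2.
Choose V so that boundary terms are either known or forced to vanish.
u has homogeneous Neumann: u'(0) = u'(2) = 0. So [u' v]_0^2 = 0·v(2) − 0·v(0) = 0 for any v; take V = H^1(0, 2).
Weak formulation: find u (satisfying any essential BC) such that ∫_0^2 u'(x) v'(x) dx = ∫_0^2 f v dx for all v ∈ V (homogeneous Neumann, so boundary terms vanish).
Substituting f(x) = 3*cos(π*x), the right-hand side is ∫_0^2 (3*cos(π*x)) v dx.
Compatibility check (pure Neumann): taking v ≡ 1 ∈ V gives 0 = ∫_0^2 f dx + (0) − (0), i.e. ∫_0^2 f dx must equal u'(0) − u'(2) = 0. Indeed ∫_0^2 (3*cos(π*x)) dx = 0, so the data are compatible. The solution is then unique only up to an additive constant (fix it e.g. by requiring ∫_0^2 u dx = 0).


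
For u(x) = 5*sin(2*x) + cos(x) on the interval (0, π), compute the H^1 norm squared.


||u||_{H^1(0,π)}^2 = 80/3 + 127*π/2

u'(x) = -sin(x) + 10*cos(2*x).
Expand u² and (u')² and integrate term by term on (0, π), using: for integers n ≥ 1, ∫_0^π sin²(nx) dx = ∫_0^π cos²(nx) dx = π/2; for n ≠ n', ∫_0^π sin(nx)sin(n'x) dx = ∫_0^π cos(nx)cos(n'x) dx = 0; and by product-to-sum, ∫_0^π sin(nx)cos(n'x) dx = ½∫_0^π [sin((n+n')x) + sin((n−n')x)] dx, which is 0 when n+n' is even and 2n/(n²−n'²) when n+n' is odd (it need not vanish on (0, π)).
  u² squared terms: (5)²·∫sin(2x)² dx = 25·π/2 = 25*π/2;  (1)²·∫cos(x)² dx = 1·π/2 = π/2.
  u² cross terms: 2·(5)·(1)·∫sin(2x)·cos(x) dx = 10·(4/3) = 40/3.
  So ∫_0^π u² dx = 25*π/2 + π/2 + 40/3 = 40/3 + 13*π.
  (u')² squared terms: (-1)²·∫sin(x)² dx = 1·π/2 = π/2;  (10)²·∫cos(2x)² dx = 100·π/2 = 50*π.
  (u')² cross terms: 2·(-1)·(10)·∫sin(x)·cos(2x) dx = -20·(-2/3) = 40/3.
  So ∫_0^π (u')² dx = π/2 + 50*π + 40/3 = 40/3 + 101*π/2.
||u||_{H^1}^2 = (40/3 + 13*π) + (40/3 + 101*π/2) = 80/3 + 127*π/2.


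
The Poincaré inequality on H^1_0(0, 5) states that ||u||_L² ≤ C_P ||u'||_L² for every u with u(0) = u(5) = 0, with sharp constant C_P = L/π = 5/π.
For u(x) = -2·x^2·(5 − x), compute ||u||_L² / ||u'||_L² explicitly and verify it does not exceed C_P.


||u||_L² / ||u'||_L² = 5*sqrt(14)/14 < C_P = 5/π.

u(x) = -2·x^2·(5 − x), so u'(x) = 2*x*(3*x - 10).
u(x) = -2·x^2·(5 − x) vanishes at x = 0 and x = 5, so u ∈ H^1_0(0, 5). Differentiate via the product rule and integrate the resulting polynomials term by term.
  ∫_0^5 u² dx = ∫_0^5 (4*x^6 - 40*x^5 + 100*x^4) dx. Term by term:
    ∫_0^5 4*x^6 dx = 312500/7;  ∫_0^5 -40*x^5 dx = -312500/3;  ∫_0^5 100*x^4 dx = 62500.
  Sum: 312500/7 − 312500/3 + 62500 = 62500/21.
  ∫_0^5 (u')² dx = ∫_0^5 (36*x^4 - 240*x^3 + 400*x^2) dx. Term by term:
    ∫_0^5 36*x^4 dx = 22500;  ∫_0^5 -240*x^3 dx = -37500;  ∫_0^5 400*x^2 dx = 50000/3.
  Sum: 22500 − 37500 + 50000/3 = 5000/3.
∫_0^5 u² dx = 62500/21, so ||u||_L² = 250*sqrt(21)/21.
∫_0^5 (u')² dx = 5000/3, so ||u'||_L² = 50*sqrt(6)/3.
Ratio ||u||_L² / ||u'||_L² = 5*sqrt(14)/14.
Sharp Poincaré constant on H^1_0(0, 5) is C_P = L/π = 5/π, achieved by sin(π/5·x).
A polynomial bump cannot attain the sharp Poincaré constant (only the first sine eigenfunction does), so the ratio is strictly less than C_P, consistent with ||u||_L² ≤ C_P ||u'||_L².


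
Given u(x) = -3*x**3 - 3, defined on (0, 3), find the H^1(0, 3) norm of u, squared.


||u||_{H^1}^2 = 499797/70

The H^1 norm (squared) on an interval (0, L) is
  ||u||_{H^1}^2 = ∫_0^L u(x)^2 dx + ∫_0^L u'(x)^2 dx.
Compute u'(x) = -9*x**2.
Then u(x)^2 = 9*x**6 + 18*x**3 + 9 and u'(x)^2 = 81*x**4.
Integrate each monomial from 0 to 3 using ∫_0^3 c·x^n dx = c·3^(n+1)/(n+1):
  ∫_0^3 u(x)^2 dx = ∫_0^3 (9*x^6 + 18*x^3 + 9) dx. Term by term:
    ∫_0^3 9*x^6 dx = 19683/7;  ∫_0^3 18*x^3 dx = 729/2;  ∫_0^3 9 dx = 27.
  Sum: 19683/7 + 729/2 + 27 = 44847/14.
  ∫_0^3 u'(x)^2 dx = ∫_0^3 (81*x^4) dx. Term by term:
    ∫_0^3 81*x^4 dx = 19683/5.
Adding: ||u||_{H^1}^2 = 44847/14 + 19683/5 = 499797/70.


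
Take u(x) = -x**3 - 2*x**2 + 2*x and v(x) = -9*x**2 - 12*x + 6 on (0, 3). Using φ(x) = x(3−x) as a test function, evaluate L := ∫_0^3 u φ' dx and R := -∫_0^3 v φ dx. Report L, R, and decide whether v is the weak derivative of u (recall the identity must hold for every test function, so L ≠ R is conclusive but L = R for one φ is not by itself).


LHS = 1089/20, RHS = 3267/20. No, v is not the weak derivative of u.

u(x) = -x**3 - 2*x**2 + 2*x, classical derivative u'(x) = -3*x**2 - 4*x + 2.
φ(x) = x(3−x), so φ'(x) = 3 - 2*x.
Note φ(0) = φ(3) = 0, so the boundary term u·φ vanishes.
LHS = ∫_0^3 u(x) φ'(x) dx = ∫_0^3 (2*x^4 + x^3 - 10*x^2 + 6*x) dx. Term by term:
  ∫_0^3 2*x^4 dx = 486/5;  ∫_0^3 x^3 dx = 81/4;  ∫_0^3 -10*x^2 dx = -90;
  ∫_0^3 6*x dx = 27.
Sum: 486/5 + 81/4 − 90 + 27 = 1089/20.
So LHS = 1089/20.
∫_0^3 v(x) φ(x) dx = ∫_0^3 (9*x^4 - 15*x^3 - 42*x^2 + 18*x) dx. Term by term:
  ∫_0^3 9*x^4 dx = 2187/5;  ∫_0^3 -15*x^3 dx = -1215/4;  ∫_0^3 -42*x^2 dx = -378;
  ∫_0^3 18*x dx = 81.
Sum: 2187/5 − 1215/4 − 378 + 81 = -3267/20.
So RHS = -∫_0^3 v(x) φ(x) dx = 3267/20.
LHS − RHS = -1089/10 ≠ 0, so the identity fails.
(For a valid weak derivative the identity must hold for EVERY test function, in particular this one. The failure shows v is NOT the weak derivative of u.)
Correct weak derivative would be u'(x) = -3*x**2 - 4*x + 2.


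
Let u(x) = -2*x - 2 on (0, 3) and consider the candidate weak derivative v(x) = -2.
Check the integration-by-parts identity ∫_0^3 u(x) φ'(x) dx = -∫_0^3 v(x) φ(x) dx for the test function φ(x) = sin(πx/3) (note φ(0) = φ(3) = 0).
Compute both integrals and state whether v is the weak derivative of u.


LHS = 12/π, RHS = 12/π. Yes, v = u' weakly.

u(x) = -2*x - 2, classical derivative u'(x) = -2.
φ(x) = sin(πx/3), so φ'(x) = π*cos(π*x/3)/3.
Note φ(0) = φ(3) = 0, so the boundary term u·φ vanishes.
LHS = ∫_0^3 u(x) φ'(x) dx = ∫_0^3 (-2*π*x*cos(π*x/3)/3 - 2*π*cos(π*x/3)/3) dx. Term by term:
  ∫_0^3 -2*π*cos(π*x/3)/3 dx = 0;  ∫_0^3 -2*π*x*cos(π*x/3)/3 dx = 12/π.
Sum: 0 + 12/π = 12/π.
So LHS = 12/π.
∫_0^3 v(x) φ(x) dx = ∫_0^3 (-2*sin(π*x/3)) dx. Term by term:
  ∫_0^3 -2*sin(π*x/3) dx = -12/π.
So RHS = -∫_0^3 v(x) φ(x) dx = 12/π.
LHS = RHS, so the identity holds for this test φ.
Moreover u is smooth here and v(x) = u'(x) = -2 pointwise, so the identity holds for every test function. Hence v is the weak derivative of u.


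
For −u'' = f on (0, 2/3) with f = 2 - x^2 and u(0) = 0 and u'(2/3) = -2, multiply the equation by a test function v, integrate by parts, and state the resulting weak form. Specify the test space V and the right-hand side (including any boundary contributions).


V = {v ∈ H^1(0, 2/3) : v(0) = 0} (test functions vanish at x = 0 where u is specified); weak form: ∫_0^2/3 u'v' dx = ∫_0^2/3 (2 - x^2) v dx − 2·v(2/3) for all v ∈ V.

Multiply both sides by a test function v and integrate from 0 to 2/3:
  ∫_0^2/3 −u''(x) v(x) dx = ∫_0^2/3 f(x) v(x) dx.
Integrate the LHS by parts once:
  ∫_0^2/3 −u'' v dx = −[u'(x) v(x)]_0^2/3 + ∫_0^2/3 u'(x) v'(x) dx.
Thus ∫_0^2/3 u'(x) v'(x) dx = ∫_0^2/3 f(x) v(x) dx + [u'(x) v(x)]_0^2/3.
Choose V so that boundary terms are either known or forced to vanish.
Mixed BC: u(0) = 0 (Dirichlet) and u'(2/3) = -2 (Neumann). Define V = {v ∈ H^1(0, 2/3) : v(0) = 0}. Then [u' v]_0^2/3 = u'(2/3)·v(2/3) − u'(0)·0 = − 2·v(2/3).
Weak formulation: find u (satisfying any essential BC) such that ∫_0^2/3 u'(x) v'(x) dx = ∫_0^2/3 f v dx − 2·v(2/3) for all v ∈ V (Dirichlet at 0 absorbed into V; Neumann datum at x = 2/3 contributes the boundary term).
Substituting f(x) = 2 - x^2, the right-hand side is ∫_0^2/3 (2 - x^2) v dx − 2·v(2/3).


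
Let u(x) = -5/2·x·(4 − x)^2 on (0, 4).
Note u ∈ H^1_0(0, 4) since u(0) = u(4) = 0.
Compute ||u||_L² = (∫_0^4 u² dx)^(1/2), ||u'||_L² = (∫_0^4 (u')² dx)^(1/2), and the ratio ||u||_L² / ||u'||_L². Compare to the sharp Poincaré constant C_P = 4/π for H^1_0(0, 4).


||u||_L² / ||u'||_L² = 2*sqrt(14)/7 < C_P = 4/π.

u(x) = -5/2·x·(4 − x)^2, so u'(x) = 5*(4 - 3*x)*(x/2 - 2).
u(x) = -5/2·x·(4 − x)^2 vanishes at x = 0 and x = 4, so u ∈ H^1_0(0, 4). Differentiate via the product rule and integrate the resulting polynomials term by term.
  ∫_0^4 u² dx = ∫_0^4 (25*x^6/4 - 100*x^5 + 600*x^4 - 1600*x^3 + 1600*x^2) dx. Term by term:
    ∫_0^4 25*x^6/4 dx = 102400/7;  ∫_0^4 -100*x^5 dx = -204800/3;  ∫_0^4 600*x^4 dx = 122880;
    ∫_0^4 -1600*x^3 dx = -102400;  ∫_0^4 1600*x^2 dx = 102400/3.
  Sum: 102400/7 − 204800/3 + 122880 − 102400 + 102400/3 = 20480/21.
  ∫_0^4 (u')² dx = ∫_0^4 (225*x^4/4 - 600*x^3 + 2200*x^2 - 3200*x + 1600) dx. Term by term:
    ∫_0^4 225*x^4/4 dx = 11520;  ∫_0^4 -600*x^3 dx = -38400;  ∫_0^4 2200*x^2 dx = 140800/3;
    ∫_0^4 -3200*x dx = -25600;  ∫_0^4 1600 dx = 6400.
  Sum: 11520 − 38400 + 140800/3 − 25600 + 6400 = 2560/3.
∫_0^4 u² dx = 20480/21, so ||u||_L² = 64*sqrt(105)/21.
∫_0^4 (u')² dx = 2560/3, so ||u'||_L² = 16*sqrt(30)/3.
Ratio ||u||_L² / ||u'||_L² = 2*sqrt(14)/7.
Sharp Poincaré constant on H^1_0(0, 4) is C_P = L/π = 4/π, achieved by sin(π/4·x).
A polynomial bump cannot attain the sharp Poincaré constant (only the first sine eigenfunction does), so the ratio is strictly less than C_P, consistent with ||u||_L² ≤ C_P ||u'||_L².


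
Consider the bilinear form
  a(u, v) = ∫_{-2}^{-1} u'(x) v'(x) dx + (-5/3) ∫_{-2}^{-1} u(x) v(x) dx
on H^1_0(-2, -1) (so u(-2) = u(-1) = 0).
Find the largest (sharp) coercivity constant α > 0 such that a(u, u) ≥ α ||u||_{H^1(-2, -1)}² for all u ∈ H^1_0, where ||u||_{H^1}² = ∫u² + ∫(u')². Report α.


α = (-5/3 + π^2)/(1 + π^2)

Coercivity of a(·,·) on H^1_0(-2, -1) means a(u, u) ≥ α ||u||_{H^1}² for every u ∈ H^1_0.
The interval has length L = 1, and Poincaré/coercivity depend only on L. Here a(u, u) = ∫(u')² + (-5/3)·∫u².
Here c = -5/3 < 0 with |c| < (π/L)² = π^2, so coercivity still holds. The condition a(u,u) ≥ α||u||_{H^1}² reads (1−α)∫(u')² ≥ (α−c)∫u². Any admissible α is ≤ 1 (rapidly oscillating u have ∫u²/∫(u')² → 0), and α = 1 would force 0 ≥ (1−c)∫u², impossible since c < 1; so 1−α > 0. By the sharp Poincaré inequality on H^1_0 of an interval of length L, ∫(u')² ≥ (π/L)²∫u² with equality for the first sine mode sin(π(x−x₀)/L) (x₀ the left endpoint), so the inequality holds for all u iff (1−α)(π/L)² ≥ α − c, i.e. α ≤ ((π/L)² + c)/((π/L)² + 1) = (1 + c(L/π)²)/(1 + (L/π)²). (Direct route, valid since c ≤ 0: Poincaré gives c∫u² ≥ c(L/π)²∫(u')², so a(u,u) ≥ (1 + c(L/π)²)∫(u')², while ||u||_{H^1}² ≤ (1 + (L/π)²)∫(u')²; dividing yields the same α.) With (π/L)² = π^2 and c = -5/3, the largest admissible constant is α = ((π/L)² + c)/((π/L)² + 1).
Simplifying, α = (-5/3 + π^2)/(1 + π^2).


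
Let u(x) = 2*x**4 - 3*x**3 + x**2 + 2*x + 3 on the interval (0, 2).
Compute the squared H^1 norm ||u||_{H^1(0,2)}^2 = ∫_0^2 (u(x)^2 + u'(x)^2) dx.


||u||_{H^1}^2 = 18082/45

The H^1 norm (squared) on an interval (0, L) is
  ||u||_{H^1}^2 = ∫_0^L u(x)^2 dx + ∫_0^L u'(x)^2 dx.
Compute u'(x) = 8*x**3 - 9*x**2 + 2*x + 2.
Then u(x)^2 = 4*x**8 - 12*x**7 + 13*x**6 + 2*x**5 + x**4 - 14*x**3 + 10*x**2 + 12*x + 9 and u'(x)^2 = 64*x**6 - 144*x**5 + 113*x**4 - 4*x**3 - 32*x**2 + 8*x + 4.
Integrate each monomial from 0 to 2 using ∫_0^2 c·x^n dx = c·2^(n+1)/(n+1):
  ∫_0^2 u(x)^2 dx = ∫_0^2 (4*x^8 - 12*x^7 + 13*x^6 + 2*x^5 + x^4 - 14*x^3 + 10*x^2 + 12*x + 9) dx. Term by term:
    ∫_0^2 4*x^8 dx = 2048/9;  ∫_0^2 -12*x^7 dx = -384;  ∫_0^2 13*x^6 dx = 1664/7;
    ∫_0^2 2*x^5 dx = 64/3;  ∫_0^2 x^4 dx = 32/5;  ∫_0^2 -14*x^3 dx = -56;
    ∫_0^2 10*x^2 dx = 80/3;  ∫_0^2 12*x dx = 24;  ∫_0^2 9 dx = 18.
  Sum: 2048/9 − 384 + 1664/7 + 64/3 + 32/5 − 56 + 80/3 + 24 + 18 = 38326/315.
  ∫_0^2 u'(x)^2 dx = ∫_0^2 (64*x^6 - 144*x^5 + 113*x^4 - 4*x^3 - 32*x^2 + 8*x + 4) dx. Term by term:
    ∫_0^2 64*x^6 dx = 8192/7;  ∫_0^2 -144*x^5 dx = -1536;  ∫_0^2 113*x^4 dx = 3616/5;
    ∫_0^2 -4*x^3 dx = -16;  ∫_0^2 -32*x^2 dx = -256/3;  ∫_0^2 8*x dx = 16;
    ∫_0^2 4 dx = 8.
  Sum: 8192/7 − 1536 + 3616/5 − 16 − 256/3 + 16 + 8 = 29416/105.
Adding: ||u||_{H^1}^2 = 38326/315 + 29416/105 = 18082/45.


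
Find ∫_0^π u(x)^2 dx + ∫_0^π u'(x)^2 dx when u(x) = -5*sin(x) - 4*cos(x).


||u||_{H^1(0,π)}^2 = 41*π

u'(x) = 4*sin(x) - 5*cos(x).
Expand u² and (u')² and integrate term by term on (0, π), using: for integers n ≥ 1, ∫_0^π sin²(nx) dx = ∫_0^π cos²(nx) dx = π/2; for n ≠ n', ∫_0^π sin(nx)sin(n'x) dx = ∫_0^π cos(nx)cos(n'x) dx = 0; and by product-to-sum, ∫_0^π sin(nx)cos(n'x) dx = ½∫_0^π [sin((n+n')x) + sin((n−n')x)] dx, which is 0 when n+n' is even and 2n/(n²−n'²) when n+n' is odd (it need not vanish on (0, π)).
  u² squared terms: (-5)²·∫sin(x)² dx = 25·π/2 = 25*π/2;  (-4)²·∫cos(x)² dx = 16·π/2 = 8*π.
  u² cross terms: 2·(-5)·(-4)·∫sin(x)·cos(x) dx = 40·(0) = 0.
  So ∫_0^π u² dx = 25*π/2 + 8*π + 0 = 41*π/2.
  (u')² squared terms: (-5)²·∫cos(x)² dx = 25·π/2 = 25*π/2;  (4)²·∫sin(x)² dx = 16·π/2 = 8*π.
  (u')² cross terms: 2·(-5)·(4)·∫cos(x)·sin(x) dx = -40·(0) = 0.
  So ∫_0^π (u')² dx = 25*π/2 + 8*π + 0 = 41*π/2.
||u||_{H^1}^2 = (41*π/2) + (41*π/2) = 41*π.


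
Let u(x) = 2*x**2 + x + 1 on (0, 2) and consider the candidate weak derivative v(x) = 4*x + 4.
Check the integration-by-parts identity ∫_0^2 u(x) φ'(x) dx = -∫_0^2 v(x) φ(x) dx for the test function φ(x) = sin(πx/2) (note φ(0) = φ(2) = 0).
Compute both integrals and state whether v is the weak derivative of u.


LHS = -20/π, RHS = -32/π. No, v is not the weak derivative of u.

u(x) = 2*x**2 + x + 1, classical derivative u'(x) = 4*x + 1.
φ(x) = sin(πx/2), so φ'(x) = π*cos(π*x/2)/2.
Note φ(0) = φ(2) = 0, so the boundary term u·φ vanishes.
LHS = ∫_0^2 u(x) φ'(x) dx = ∫_0^2 (π*x^2*cos(π*x/2) + π*x*cos(π*x/2)/2 + π*cos(π*x/2)/2) dx. Term by term:
  ∫_0^2 π*cos(π*x/2)/2 dx = 0;  ∫_0^2 π*x^2*cos(π*x/2) dx = -16/π;  ∫_0^2 π*x*cos(π*x/2)/2 dx = -4/π.
Sum: 0 − 16/π − 4/π = -20/π.
So LHS = -20/π.
∫_0^2 v(x) φ(x) dx = ∫_0^2 (4*x*sin(π*x/2) + 4*sin(π*x/2)) dx. Term by term:
  ∫_0^2 4*sin(π*x/2) dx = 16/π;  ∫_0^2 4*x*sin(π*x/2) dx = 16/π.
Sum: 16/π + 16/π = 32/π.
So RHS = -∫_0^2 v(x) φ(x) dx = -32/π.
LHS − RHS = 12/π ≠ 0, so the identity fails.
(For a valid weak derivative the identity must hold for EVERY test function, in particular this one. The failure shows v is NOT the weak derivative of u.)
Correct weak derivative would be u'(x) = 4*x + 1.


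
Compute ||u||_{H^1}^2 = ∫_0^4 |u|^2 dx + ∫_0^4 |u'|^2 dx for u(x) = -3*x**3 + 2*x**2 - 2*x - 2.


||u||_{H^1}^2 = 1028256/35

The H^1 norm (squared) on an interval (0, L) is
  ||u||_{H^1}^2 = ∫_0^L u(x)^2 dx + ∫_0^L u'(x)^2 dx.
Compute u'(x) = -9*x**2 + 4*x - 2.
Then u(x)^2 = 9*x**6 - 12*x**5 + 16*x**4 + 4*x**3 - 4*x**2 + 8*x + 4 and u'(x)^2 = 81*x**4 - 72*x**3 + 52*x**2 - 16*x + 4.
Integrate each monomial from 0 to 4 using ∫_0^4 c·x^n dx = c·4^(n+1)/(n+1):
  ∫_0^4 u(x)^2 dx = ∫_0^4 (9*x^6 - 12*x^5 + 16*x^4 + 4*x^3 - 4*x^2 + 8*x + 4) dx. Term by term:
    ∫_0^4 9*x^6 dx = 147456/7;  ∫_0^4 -12*x^5 dx = -8192;  ∫_0^4 16*x^4 dx = 16384/5;
    ∫_0^4 4*x^3 dx = 256;  ∫_0^4 -4*x^2 dx = -256/3;  ∫_0^4 8*x dx = 64;
    ∫_0^4 4 dx = 16.
  Sum: 147456/7 − 8192 + 16384/5 + 256 − 256/3 + 64 + 16 = 1722064/105.
  ∫_0^4 u'(x)^2 dx = ∫_0^4 (81*x^4 - 72*x^3 + 52*x^2 - 16*x + 4) dx. Term by term:
    ∫_0^4 81*x^4 dx = 82944/5;  ∫_0^4 -72*x^3 dx = -4608;  ∫_0^4 52*x^2 dx = 3328/3;
    ∫_0^4 -16*x dx = -128;  ∫_0^4 4 dx = 16.
  Sum: 82944/5 − 4608 + 3328/3 − 128 + 16 = 194672/15.
Adding: ||u||_{H^1}^2 = 1722064/105 + 194672/15 = 1028256/35.


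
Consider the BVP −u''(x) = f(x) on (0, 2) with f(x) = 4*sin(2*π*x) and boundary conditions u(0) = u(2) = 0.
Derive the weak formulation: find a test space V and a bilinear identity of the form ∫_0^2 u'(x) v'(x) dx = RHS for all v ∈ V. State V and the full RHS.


V = H^1_0(0, 2) (so v(0) = v(2) = 0); weak form: ∫_0^2 u'v' dx = ∫_0^2 (4*sin(2*π*x)) v dx for all v ∈ V.

Multiply both sides by a test function v and integrate from 0 to 2:
  ∫_0^2 −u''(x) v(x) dx = ∫_0^2 f(x) v(x) dx.
Integrate the LHS by parts once:
  ∫_0^2 −u'' v dx = −[u'(x) v(x)]_0^2 + ∫_0^2 u'(x) v'(x) dx.
Thus ∫_0^2 u'(x) v'(x) dx = ∫_0^2 f(x) v(x) dx + [u'(x) v(x)]_0^2.
Choose V so that boundary terms are either known or forced to vanish.
u is Dirichlet: u(0) = u(2) = 0. Let V = H^1_0(0, 2); then v(0) = v(2) = 0, and [u' v]_0^2 = 0.
Weak formulation: find u (satisfying any essential BC) such that ∫_0^2 u'(x) v'(x) dx = ∫_0^2 f v dx for all v ∈ V.
Substituting f(x) = 4*sin(2*π*x), the right-hand side is ∫_0^2 (4*sin(2*π*x)) v dx.
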